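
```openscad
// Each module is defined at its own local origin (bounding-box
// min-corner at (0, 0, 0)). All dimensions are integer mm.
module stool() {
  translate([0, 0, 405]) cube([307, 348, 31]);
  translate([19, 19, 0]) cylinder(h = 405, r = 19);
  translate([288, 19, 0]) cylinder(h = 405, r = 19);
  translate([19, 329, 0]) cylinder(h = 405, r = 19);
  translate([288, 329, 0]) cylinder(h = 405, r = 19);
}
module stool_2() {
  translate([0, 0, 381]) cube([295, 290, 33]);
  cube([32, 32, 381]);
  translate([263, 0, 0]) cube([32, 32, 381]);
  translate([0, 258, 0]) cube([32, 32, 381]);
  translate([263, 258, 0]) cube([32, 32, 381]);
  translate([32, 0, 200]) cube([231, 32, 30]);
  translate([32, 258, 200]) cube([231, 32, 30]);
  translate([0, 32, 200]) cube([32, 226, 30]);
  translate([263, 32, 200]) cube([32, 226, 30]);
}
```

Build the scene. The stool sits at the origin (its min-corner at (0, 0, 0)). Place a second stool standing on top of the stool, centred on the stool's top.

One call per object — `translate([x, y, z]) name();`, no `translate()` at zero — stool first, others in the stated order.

stool();
translate([6, 29, 436]) stool_2();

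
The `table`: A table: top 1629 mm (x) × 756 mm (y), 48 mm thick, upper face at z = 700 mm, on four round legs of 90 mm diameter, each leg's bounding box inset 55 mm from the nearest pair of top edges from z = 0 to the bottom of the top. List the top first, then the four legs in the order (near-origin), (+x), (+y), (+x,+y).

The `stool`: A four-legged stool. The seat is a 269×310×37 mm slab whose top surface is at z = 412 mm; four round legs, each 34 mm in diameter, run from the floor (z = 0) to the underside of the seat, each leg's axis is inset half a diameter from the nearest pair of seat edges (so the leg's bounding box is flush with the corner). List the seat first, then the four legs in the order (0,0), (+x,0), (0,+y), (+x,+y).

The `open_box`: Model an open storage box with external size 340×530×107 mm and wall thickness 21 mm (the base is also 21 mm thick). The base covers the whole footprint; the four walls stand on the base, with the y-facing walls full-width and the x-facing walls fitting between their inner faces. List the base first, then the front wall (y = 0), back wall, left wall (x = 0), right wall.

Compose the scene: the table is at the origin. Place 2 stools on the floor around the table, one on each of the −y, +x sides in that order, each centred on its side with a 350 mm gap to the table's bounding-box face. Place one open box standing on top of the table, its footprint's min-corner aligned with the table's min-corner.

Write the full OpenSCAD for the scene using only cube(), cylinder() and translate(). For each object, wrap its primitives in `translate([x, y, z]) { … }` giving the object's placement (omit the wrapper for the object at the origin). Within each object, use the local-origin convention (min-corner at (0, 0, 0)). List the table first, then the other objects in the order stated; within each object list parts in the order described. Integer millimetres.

translate([0, 0, 652]) cube([1629, 756, 48]);
translate([100, 100, 0]) cylinder(h = 652, r = 45);
translate([1529, 100, 0]) cylinder(h = 652, r = 45);
translate([100, 656, 0]) cylinder(h = 652, r = 45);
translate([1529, 656, 0]) cylinder(h = 652, r = 45);
translate([680, -660, 0]) {
  translate([0, 0, 375]) cube([269, 310, 37]);
  translate([17, 17, 0]) cylinder(h = 375, r = 17);
  translate([252, 17, 0]) cylinder(h = 375, r = 17);
  translate([17, 293, 0]) cylinder(h = 375, r = 17);
  translate([252, 293, 0]) cylinder(h = 375, r = 17);
}
translate([1979, 223, 0]) {
  translate([0, 0, 375]) cube([269, 310, 37]);
  translate([17, 17, 0]) cylinder(h = 375, r = 17);
  translate([252, 17, 0]) cylinder(h = 375, r = 17);
  translate([17, 293, 0]) cylinder(h = 375, r = 17);
  translate([252, 293, 0]) cylinder(h = 375, r = 17);
}
translate([0, 0, 700]) {
  cube([340, 530, 21]);
  translate([0, 0, 21]) cube([340, 21, 86]);
  translate([0, 509, 21]) cube([340, 21, 86]);
  translate([0, 21, 21]) cube([21, 488, 86]);
  translate([319, 21, 21]) cube([21, 488, 86]);
}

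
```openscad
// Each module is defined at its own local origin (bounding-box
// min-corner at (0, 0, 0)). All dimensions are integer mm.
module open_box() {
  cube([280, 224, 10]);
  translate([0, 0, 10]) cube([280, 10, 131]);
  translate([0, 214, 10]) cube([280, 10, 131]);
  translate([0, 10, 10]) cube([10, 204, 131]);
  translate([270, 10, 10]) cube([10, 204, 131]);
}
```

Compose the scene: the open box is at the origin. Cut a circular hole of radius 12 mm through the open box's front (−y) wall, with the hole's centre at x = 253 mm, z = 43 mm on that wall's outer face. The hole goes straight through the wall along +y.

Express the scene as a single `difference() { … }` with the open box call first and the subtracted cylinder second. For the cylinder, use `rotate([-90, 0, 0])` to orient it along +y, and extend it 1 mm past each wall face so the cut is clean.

difference() {
  open_box();
  translate([253, -1, 43]) rotate([-90, 0, 0]) cylinder(h = 12, r = 12);
}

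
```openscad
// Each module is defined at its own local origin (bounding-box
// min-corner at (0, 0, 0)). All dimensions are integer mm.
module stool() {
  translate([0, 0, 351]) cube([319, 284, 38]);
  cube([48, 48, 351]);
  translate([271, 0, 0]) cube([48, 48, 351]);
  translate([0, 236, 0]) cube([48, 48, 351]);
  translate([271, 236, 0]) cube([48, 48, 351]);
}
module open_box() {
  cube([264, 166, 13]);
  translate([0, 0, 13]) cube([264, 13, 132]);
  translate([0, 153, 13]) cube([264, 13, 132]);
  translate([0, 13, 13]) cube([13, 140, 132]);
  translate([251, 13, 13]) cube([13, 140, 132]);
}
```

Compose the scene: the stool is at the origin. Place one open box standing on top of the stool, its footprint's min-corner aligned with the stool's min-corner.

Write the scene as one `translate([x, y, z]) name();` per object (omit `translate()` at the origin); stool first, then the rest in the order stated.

stool();
translate([0, 0, 389]) open_box();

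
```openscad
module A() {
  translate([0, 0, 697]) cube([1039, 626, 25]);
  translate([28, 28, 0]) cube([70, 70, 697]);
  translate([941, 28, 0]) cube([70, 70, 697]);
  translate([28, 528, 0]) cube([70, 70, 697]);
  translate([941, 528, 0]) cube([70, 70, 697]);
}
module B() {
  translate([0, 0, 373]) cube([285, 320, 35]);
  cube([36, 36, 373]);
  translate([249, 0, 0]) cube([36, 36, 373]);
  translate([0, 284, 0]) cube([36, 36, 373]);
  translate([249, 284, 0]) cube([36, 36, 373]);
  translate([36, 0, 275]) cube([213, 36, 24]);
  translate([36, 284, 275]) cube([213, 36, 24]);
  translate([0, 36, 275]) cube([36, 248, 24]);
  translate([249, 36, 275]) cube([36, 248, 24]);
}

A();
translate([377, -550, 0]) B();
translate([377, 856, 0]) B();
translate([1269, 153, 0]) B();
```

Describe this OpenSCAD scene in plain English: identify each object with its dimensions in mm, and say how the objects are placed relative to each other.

A is a table: top 1039 mm (x) × 626 mm (y), 25 mm thick, upper face at z = 722 mm, on four 70×70 mm square legs, each inset 28 mm from the nearest pair of top edges, running from z = 0 to the bottom of the top.

B is a four-legged stool. The seat is a 285×320×35 mm slab whose top surface is at z = 408 mm; four square legs, each 36×36 mm in cross-section, run from the floor (z = 0) to the underside of the seat, each flush with a corner of the seat. Four stretchers, 36 mm wide and 24 mm tall, connect adjacent legs with their undersides at z = 275 mm, each running between the inner faces of the legs it joins and aligned with the legs' outer faces on the other axis.

Three stools sit around the table at the −y, +y, +x sides.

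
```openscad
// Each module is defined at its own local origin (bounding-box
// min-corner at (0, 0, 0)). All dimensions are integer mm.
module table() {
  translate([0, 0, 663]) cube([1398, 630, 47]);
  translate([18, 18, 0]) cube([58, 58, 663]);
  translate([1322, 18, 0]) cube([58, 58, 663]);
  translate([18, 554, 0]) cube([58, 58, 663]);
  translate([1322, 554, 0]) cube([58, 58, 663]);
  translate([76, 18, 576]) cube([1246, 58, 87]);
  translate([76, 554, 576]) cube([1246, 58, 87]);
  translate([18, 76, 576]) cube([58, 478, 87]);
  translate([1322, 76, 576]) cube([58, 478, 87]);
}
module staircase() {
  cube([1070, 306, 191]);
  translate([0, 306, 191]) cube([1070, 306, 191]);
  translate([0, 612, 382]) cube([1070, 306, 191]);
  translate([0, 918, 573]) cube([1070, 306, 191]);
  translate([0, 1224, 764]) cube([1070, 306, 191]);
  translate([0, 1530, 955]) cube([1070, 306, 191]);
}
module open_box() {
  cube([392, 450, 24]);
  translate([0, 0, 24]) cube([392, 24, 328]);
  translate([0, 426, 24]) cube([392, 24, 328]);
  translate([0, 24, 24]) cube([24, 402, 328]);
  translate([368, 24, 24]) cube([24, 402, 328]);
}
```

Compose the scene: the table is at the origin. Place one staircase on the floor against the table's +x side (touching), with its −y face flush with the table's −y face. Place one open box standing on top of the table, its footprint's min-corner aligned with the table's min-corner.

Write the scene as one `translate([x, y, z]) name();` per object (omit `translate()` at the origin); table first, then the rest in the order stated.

table();
translate([1398, 0, 0]) staircase();
translate([0, 0, 710]) open_box();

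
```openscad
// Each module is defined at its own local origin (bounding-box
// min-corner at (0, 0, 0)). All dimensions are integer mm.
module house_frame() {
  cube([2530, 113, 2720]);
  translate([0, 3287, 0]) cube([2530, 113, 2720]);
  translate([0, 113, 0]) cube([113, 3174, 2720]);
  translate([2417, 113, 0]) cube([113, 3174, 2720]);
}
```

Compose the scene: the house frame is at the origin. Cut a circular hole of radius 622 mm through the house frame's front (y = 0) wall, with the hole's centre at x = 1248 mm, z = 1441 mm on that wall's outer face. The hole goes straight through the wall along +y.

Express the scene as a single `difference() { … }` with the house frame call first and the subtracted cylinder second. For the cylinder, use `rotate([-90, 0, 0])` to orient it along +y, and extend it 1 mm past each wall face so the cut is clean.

difference() {
  house_frame();
  translate([1248, -1, 1441]) rotate([-90, 0, 0]) cylinder(h = 115, r = 622);
}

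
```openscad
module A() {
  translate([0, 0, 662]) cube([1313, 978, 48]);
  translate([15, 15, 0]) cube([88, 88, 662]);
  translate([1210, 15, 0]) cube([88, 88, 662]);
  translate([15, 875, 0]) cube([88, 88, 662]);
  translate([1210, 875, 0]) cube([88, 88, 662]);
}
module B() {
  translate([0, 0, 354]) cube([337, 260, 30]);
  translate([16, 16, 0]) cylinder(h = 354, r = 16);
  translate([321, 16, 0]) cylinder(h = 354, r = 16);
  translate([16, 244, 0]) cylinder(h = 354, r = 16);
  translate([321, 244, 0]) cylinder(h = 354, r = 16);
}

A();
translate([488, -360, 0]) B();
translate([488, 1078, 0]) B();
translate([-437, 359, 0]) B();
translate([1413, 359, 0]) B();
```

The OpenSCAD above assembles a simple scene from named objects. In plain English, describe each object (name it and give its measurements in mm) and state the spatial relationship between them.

A is a table with a 1313×978 mm rectangular top, 48 mm thick, top surface at z = 710 mm, supported by four 88×88 mm square legs, each inset 15 mm from the nearest pair of top edges, running from the floor.

B is a four-legged stool. The seat is 337×260 mm, 30 mm thick, top at z = 384 mm. It stands on four round legs, each 32 mm in diameter, from z = 0 to the seat underside, each leg's axis is inset half a diameter from the nearest pair of seat edges (so the leg's bounding box is flush with the corner).

Four stools sit around the table at the −y, +y, −x, +x sides.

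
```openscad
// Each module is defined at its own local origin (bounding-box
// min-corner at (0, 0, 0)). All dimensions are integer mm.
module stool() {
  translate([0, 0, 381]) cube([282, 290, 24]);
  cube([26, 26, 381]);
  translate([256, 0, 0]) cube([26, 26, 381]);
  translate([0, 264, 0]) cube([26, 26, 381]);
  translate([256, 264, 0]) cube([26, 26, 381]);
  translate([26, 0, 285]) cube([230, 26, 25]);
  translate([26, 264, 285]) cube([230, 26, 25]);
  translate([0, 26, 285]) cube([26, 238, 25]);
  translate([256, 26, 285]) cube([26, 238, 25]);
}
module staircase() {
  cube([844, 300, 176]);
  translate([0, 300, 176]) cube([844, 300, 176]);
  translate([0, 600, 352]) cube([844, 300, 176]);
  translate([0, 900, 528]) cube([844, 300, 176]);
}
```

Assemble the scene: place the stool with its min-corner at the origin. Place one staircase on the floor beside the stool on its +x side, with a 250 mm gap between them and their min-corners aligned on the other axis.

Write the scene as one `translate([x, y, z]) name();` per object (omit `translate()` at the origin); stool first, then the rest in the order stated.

stool();
translate([532, 0, 0]) staircase();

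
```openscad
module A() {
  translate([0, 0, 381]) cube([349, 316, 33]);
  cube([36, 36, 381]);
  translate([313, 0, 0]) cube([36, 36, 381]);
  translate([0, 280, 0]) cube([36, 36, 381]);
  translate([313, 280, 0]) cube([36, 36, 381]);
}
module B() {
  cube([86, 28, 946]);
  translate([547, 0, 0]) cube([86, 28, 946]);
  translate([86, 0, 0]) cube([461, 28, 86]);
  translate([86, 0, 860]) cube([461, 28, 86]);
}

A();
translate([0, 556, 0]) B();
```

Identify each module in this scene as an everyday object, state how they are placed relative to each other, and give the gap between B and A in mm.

A is a stool. B is a picture frame. The picture frame is on the floor beside the stool on its +y side. The gap between the picture frame and the stool is 240 mm.

The picture frame's nearest face is 240 mm from the stool's +y face.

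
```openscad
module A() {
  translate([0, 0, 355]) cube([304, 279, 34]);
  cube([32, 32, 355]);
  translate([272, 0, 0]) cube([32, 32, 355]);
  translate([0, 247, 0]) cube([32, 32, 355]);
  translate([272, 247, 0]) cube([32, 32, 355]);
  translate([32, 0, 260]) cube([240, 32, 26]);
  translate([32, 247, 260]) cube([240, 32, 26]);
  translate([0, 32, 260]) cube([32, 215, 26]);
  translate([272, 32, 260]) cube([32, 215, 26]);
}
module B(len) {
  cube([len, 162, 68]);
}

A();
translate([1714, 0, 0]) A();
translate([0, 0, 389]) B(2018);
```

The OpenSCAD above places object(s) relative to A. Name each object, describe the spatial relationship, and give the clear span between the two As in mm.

Second stool starts at x = 1714; first ends at x = 304; clear span = 1714 − 304 = 1410 mm.

A is a stool. B is a beam. A beam spans the tops of two stools. The clear span between the two stools is 1410 mm.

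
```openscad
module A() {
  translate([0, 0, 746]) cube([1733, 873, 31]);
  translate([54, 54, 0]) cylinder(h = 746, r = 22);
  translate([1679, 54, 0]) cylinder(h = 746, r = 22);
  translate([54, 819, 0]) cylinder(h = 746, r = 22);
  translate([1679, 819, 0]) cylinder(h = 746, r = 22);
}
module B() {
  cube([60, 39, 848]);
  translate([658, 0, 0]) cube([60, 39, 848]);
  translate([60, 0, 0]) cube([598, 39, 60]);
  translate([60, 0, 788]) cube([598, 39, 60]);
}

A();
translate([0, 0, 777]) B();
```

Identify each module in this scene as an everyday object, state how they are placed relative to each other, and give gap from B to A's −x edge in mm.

The picture frame's min-x is at 0; the table's min-x is 0; gap = 0 mm.

A is a table. B is a picture frame. The picture frame is on top of the table. The gap from the picture frame to the table's −x edge is 0 mm.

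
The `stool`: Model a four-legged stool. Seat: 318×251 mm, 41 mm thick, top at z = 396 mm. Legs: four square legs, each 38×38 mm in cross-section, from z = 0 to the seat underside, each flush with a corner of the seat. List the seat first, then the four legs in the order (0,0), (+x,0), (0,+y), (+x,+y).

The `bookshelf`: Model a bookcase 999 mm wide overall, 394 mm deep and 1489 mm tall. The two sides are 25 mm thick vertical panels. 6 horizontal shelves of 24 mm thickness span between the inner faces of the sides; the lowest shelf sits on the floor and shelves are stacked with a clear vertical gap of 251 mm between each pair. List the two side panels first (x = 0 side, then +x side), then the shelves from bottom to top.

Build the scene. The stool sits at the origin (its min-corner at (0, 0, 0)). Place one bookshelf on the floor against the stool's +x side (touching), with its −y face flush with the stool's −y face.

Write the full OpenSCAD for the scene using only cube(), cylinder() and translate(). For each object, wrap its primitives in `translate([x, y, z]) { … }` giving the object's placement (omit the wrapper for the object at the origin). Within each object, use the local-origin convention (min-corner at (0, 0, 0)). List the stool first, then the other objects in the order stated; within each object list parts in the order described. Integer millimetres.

translate([0, 0, 355]) cube([318, 251, 41]);
cube([38, 38, 355]);
translate([280, 0, 0]) cube([38, 38, 355]);
translate([0, 213, 0]) cube([38, 38, 355]);
translate([280, 213, 0]) cube([38, 38, 355]);
translate([318, 0, 0]) {
  cube([25, 394, 1489]);
  translate([974, 0, 0]) cube([25, 394, 1489]);
  translate([25, 0, 0]) cube([949, 394, 24]);
  translate([25, 0, 275]) cube([949, 394, 24]);
  translate([25, 0, 550]) cube([949, 394, 24]);
  translate([25, 0, 825]) cube([949, 394, 24]);
  translate([25, 0, 1100]) cube([949, 394, 24]);
  translate([25, 0, 1375]) cube([949, 394, 24]);
}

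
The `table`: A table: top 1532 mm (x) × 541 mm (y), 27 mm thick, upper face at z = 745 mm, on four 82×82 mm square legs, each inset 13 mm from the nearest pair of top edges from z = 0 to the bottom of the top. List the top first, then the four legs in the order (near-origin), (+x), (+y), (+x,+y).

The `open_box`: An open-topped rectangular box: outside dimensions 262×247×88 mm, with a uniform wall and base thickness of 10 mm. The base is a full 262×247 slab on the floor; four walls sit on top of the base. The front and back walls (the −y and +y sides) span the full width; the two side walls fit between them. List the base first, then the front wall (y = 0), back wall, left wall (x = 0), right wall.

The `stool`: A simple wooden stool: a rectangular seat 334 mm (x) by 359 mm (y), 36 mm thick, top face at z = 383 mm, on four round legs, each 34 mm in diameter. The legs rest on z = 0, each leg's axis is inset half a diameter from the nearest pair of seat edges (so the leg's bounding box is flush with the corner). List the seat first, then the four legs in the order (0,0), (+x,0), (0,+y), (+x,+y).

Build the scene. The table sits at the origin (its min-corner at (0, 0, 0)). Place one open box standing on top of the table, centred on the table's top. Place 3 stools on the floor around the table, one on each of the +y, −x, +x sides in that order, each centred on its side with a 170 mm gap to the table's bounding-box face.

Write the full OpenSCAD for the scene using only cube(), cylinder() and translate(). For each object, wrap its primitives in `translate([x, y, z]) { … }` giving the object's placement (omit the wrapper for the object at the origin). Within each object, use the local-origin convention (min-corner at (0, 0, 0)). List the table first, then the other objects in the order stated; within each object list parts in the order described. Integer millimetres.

translate([0, 0, 718]) cube([1532, 541, 27]);
translate([13, 13, 0]) cube([82, 82, 718]);
translate([1437, 13, 0]) cube([82, 82, 718]);
translate([13, 446, 0]) cube([82, 82, 718]);
translate([1437, 446, 0]) cube([82, 82, 718]);
translate([635, 147, 745]) {
  cube([262, 247, 10]);
  translate([0, 0, 10]) cube([262, 10, 78]);
  translate([0, 237, 10]) cube([262, 10, 78]);
  translate([0, 10, 10]) cube([10, 227, 78]);
  translate([252, 10, 10]) cube([10, 227, 78]);
}
translate([599, 711, 0]) {
  translate([0, 0, 347]) cube([334, 359, 36]);
  translate([17, 17, 0]) cylinder(h = 347, r = 17);
  translate([317, 17, 0]) cylinder(h = 347, r = 17);
  translate([17, 342, 0]) cylinder(h = 347, r = 17);
  translate([317, 342, 0]) cylinder(h = 347, r = 17);
}
translate([-504, 91, 0]) {
  translate([0, 0, 347]) cube([334, 359, 36]);
  translate([17, 17, 0]) cylinder(h = 347, r = 17);
  translate([317, 17, 0]) cylinder(h = 347, r = 17);
  translate([17, 342, 0]) cylinder(h = 347, r = 17);
  translate([317, 342, 0]) cylinder(h = 347, r = 17);
}
translate([1702, 91, 0]) {
  translate([0, 0, 347]) cube([334, 359, 36]);
  translate([17, 17, 0]) cylinder(h = 347, r = 17);
  translate([317, 17, 0]) cylinder(h = 347, r = 17);
  translate([17, 342, 0]) cylinder(h = 347, r = 17);
  translate([317, 342, 0]) cylinder(h = 347, r = 17);
}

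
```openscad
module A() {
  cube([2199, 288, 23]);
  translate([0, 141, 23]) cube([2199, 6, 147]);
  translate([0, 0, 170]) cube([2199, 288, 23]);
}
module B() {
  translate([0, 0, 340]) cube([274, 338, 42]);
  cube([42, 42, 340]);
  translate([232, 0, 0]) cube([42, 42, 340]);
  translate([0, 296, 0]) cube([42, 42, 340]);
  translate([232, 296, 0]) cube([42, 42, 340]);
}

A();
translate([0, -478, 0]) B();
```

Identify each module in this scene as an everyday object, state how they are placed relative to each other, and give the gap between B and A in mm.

A is an I-beam. B is a stool. The stool is on the floor beside the I-beam on its −y side. The gap between the stool and the I-beam is 140 mm.

The stool's nearest face is 140 mm from the I-beam's −y face.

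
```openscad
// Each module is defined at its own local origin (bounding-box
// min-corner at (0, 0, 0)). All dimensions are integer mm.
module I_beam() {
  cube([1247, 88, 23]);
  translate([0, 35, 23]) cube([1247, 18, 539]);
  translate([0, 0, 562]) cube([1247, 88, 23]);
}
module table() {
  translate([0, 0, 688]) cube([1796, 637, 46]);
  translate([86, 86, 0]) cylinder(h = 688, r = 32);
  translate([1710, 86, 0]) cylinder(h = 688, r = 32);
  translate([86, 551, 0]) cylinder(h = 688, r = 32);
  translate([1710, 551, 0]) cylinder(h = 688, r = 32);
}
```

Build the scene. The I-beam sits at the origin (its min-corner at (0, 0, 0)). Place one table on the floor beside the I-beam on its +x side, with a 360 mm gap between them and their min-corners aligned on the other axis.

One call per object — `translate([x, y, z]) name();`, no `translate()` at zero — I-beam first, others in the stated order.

I_beam();
translate([1607, 0, 0]) table();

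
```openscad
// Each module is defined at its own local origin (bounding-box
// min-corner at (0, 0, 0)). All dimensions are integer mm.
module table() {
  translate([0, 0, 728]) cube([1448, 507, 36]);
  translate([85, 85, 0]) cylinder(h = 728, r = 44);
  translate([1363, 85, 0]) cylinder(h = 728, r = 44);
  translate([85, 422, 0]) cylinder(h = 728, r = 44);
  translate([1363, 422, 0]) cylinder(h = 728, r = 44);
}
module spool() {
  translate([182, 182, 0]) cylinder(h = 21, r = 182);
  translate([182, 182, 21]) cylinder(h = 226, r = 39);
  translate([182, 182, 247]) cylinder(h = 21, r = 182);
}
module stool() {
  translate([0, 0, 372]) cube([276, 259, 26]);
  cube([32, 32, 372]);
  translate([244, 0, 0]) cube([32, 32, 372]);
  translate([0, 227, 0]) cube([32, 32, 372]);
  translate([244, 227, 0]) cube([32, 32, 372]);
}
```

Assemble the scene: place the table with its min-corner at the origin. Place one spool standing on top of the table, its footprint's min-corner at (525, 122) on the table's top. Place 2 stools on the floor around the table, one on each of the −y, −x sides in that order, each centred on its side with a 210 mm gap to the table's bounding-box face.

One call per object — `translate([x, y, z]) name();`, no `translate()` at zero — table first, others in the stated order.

table();
translate([525, 122, 764]) spool();
translate([586, -469, 0]) stool();
translate([-486, 124, 0]) stool();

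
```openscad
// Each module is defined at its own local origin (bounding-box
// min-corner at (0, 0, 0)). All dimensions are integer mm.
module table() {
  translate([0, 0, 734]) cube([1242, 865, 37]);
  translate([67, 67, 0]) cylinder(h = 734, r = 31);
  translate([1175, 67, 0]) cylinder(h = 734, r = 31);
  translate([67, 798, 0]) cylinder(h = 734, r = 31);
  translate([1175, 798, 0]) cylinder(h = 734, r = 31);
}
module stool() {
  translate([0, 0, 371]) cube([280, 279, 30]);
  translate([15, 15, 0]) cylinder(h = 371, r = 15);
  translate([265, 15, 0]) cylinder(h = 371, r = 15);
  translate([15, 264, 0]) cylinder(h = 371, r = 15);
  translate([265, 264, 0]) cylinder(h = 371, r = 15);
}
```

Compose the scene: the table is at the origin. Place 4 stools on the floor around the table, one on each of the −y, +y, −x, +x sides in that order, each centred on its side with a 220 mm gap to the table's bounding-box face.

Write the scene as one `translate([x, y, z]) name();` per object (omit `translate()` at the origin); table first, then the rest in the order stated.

table();
translate([481, -499, 0]) stool();
translate([481, 1085, 0]) stool();
translate([-500, 293, 0]) stool();
translate([1462, 293, 0]) stool();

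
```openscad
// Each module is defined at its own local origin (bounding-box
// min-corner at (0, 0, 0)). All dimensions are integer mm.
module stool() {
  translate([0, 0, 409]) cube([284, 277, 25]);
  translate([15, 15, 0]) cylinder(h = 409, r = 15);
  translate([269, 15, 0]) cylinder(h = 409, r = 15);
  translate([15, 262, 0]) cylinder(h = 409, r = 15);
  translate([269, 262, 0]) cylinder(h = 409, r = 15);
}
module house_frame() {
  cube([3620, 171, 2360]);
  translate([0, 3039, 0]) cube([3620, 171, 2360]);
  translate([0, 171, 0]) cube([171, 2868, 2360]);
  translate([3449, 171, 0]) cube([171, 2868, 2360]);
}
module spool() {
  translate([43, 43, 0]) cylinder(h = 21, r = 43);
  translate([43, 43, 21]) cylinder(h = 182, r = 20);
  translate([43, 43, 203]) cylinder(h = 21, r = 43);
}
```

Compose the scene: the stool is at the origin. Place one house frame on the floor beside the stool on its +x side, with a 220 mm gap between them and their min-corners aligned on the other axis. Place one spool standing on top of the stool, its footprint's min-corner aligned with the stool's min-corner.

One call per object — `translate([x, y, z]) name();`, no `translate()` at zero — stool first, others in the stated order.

stool();
translate([504, 0, 0]) house_frame();
translate([0, 0, 434]) spool();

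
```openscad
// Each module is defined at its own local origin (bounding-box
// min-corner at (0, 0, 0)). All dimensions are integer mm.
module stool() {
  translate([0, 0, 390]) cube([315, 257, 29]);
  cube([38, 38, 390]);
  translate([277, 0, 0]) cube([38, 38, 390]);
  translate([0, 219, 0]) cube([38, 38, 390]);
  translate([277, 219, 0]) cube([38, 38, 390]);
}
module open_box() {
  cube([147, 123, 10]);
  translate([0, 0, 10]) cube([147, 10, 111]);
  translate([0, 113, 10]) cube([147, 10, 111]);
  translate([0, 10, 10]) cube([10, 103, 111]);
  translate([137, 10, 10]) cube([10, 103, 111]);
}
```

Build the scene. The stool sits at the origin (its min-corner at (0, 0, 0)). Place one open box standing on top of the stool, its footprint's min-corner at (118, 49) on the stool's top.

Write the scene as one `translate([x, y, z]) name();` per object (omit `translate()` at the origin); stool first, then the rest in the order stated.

stool();
translate([118, 49, 419]) open_box();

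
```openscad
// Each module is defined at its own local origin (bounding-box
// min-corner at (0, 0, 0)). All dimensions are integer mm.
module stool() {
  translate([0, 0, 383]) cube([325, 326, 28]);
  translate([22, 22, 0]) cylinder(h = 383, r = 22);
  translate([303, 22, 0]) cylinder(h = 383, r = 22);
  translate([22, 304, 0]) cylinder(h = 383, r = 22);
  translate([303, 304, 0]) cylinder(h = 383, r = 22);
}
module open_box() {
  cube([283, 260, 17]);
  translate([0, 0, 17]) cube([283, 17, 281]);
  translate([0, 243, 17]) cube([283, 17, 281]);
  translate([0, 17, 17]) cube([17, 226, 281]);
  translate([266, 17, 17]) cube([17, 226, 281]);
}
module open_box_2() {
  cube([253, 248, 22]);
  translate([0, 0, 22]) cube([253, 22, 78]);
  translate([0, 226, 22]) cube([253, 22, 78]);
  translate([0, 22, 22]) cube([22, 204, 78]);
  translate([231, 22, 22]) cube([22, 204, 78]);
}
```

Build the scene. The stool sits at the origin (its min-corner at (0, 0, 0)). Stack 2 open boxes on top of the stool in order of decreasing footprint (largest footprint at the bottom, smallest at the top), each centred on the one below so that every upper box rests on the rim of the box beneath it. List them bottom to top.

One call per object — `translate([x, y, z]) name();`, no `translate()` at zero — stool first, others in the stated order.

stool();
translate([21, 33, 411]) open_box();
translate([36, 39, 709]) open_box_2();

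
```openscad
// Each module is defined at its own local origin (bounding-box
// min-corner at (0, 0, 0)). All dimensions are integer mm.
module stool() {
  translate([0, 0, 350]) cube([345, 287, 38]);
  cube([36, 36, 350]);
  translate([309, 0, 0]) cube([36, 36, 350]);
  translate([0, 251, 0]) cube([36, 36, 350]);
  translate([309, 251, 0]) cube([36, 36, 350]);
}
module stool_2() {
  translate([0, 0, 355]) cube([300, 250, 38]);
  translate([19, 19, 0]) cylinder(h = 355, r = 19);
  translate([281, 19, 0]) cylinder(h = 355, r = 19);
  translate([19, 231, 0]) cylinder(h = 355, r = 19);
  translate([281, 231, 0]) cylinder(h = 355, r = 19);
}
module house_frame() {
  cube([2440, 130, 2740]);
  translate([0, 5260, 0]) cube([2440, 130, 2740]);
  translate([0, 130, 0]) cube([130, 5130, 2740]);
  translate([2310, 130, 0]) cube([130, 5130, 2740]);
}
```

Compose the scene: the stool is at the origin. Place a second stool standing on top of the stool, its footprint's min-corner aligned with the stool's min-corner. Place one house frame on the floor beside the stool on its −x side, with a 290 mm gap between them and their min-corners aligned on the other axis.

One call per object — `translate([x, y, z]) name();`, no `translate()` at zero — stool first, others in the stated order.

stool();
translate([0, 0, 388]) stool_2();
translate([-2730, 0, 0]) house_frame();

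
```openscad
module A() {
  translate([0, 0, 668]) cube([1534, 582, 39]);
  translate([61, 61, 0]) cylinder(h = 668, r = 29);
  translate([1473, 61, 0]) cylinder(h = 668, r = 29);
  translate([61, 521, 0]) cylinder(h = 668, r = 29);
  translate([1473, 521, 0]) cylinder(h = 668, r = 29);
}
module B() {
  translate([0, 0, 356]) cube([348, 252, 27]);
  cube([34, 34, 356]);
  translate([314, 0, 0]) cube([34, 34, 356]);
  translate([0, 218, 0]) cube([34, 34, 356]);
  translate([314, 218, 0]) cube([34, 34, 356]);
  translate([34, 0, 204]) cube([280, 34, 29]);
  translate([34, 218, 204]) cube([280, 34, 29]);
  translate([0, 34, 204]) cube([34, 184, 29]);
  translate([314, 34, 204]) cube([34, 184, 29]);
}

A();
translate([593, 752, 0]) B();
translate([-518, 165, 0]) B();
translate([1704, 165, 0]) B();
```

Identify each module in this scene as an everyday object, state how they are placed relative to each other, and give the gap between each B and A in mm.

Each stool's nearest face is 170 mm from the table's bounding box.

A is a table. B is a stool. Three stools sit around the table at the +y, −x, +x sides. The gap between each stool and the table is 170 mm.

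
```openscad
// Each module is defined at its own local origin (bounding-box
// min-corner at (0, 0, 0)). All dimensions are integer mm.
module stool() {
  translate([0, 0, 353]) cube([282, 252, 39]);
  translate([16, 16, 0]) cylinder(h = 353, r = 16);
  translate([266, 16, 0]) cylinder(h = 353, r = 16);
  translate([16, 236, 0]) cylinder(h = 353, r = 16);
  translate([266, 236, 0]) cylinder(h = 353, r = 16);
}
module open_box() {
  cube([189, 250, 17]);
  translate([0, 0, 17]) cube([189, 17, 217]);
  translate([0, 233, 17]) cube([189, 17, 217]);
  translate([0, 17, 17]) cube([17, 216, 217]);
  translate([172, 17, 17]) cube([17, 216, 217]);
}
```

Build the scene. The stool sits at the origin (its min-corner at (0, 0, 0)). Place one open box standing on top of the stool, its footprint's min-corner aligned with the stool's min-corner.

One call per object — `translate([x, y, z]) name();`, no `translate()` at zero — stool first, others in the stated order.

stool();
translate([0, 0, 392]) open_box();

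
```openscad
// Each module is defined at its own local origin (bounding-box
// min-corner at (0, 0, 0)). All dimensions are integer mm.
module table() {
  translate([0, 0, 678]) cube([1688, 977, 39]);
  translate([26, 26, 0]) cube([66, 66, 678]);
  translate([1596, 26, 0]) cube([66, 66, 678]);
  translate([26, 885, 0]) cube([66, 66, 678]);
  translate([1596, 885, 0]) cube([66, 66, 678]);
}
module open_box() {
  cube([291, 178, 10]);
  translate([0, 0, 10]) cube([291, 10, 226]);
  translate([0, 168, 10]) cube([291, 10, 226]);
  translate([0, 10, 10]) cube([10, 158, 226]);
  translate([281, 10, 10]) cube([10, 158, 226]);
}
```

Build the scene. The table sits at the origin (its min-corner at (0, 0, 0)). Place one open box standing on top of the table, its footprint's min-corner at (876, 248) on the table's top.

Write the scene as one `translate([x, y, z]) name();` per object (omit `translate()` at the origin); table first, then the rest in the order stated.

table();
translate([876, 248, 717]) open_box();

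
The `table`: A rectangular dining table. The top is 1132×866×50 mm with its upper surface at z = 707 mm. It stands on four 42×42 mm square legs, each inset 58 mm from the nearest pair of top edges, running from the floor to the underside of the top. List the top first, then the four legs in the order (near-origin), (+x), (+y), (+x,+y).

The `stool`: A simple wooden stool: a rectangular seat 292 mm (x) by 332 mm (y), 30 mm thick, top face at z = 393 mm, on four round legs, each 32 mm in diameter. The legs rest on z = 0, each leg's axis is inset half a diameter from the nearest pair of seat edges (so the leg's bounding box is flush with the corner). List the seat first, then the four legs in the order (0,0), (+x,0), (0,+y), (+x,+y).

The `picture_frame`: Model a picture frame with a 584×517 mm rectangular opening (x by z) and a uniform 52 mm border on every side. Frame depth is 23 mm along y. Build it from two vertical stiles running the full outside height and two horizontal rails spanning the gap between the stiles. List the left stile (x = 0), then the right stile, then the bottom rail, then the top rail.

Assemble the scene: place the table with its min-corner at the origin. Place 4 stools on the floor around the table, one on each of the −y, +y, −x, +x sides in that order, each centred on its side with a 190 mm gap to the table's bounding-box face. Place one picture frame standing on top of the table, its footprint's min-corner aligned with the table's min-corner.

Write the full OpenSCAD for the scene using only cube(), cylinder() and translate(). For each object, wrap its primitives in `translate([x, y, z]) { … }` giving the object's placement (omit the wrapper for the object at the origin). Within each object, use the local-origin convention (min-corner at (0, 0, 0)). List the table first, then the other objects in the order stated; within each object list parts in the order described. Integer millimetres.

translate([0, 0, 657]) cube([1132, 866, 50]);
translate([58, 58, 0]) cube([42, 42, 657]);
translate([1032, 58, 0]) cube([42, 42, 657]);
translate([58, 766, 0]) cube([42, 42, 657]);
translate([1032, 766, 0]) cube([42, 42, 657]);
translate([420, -522, 0]) {
  translate([0, 0, 363]) cube([292, 332, 30]);
  translate([16, 16, 0]) cylinder(h = 363, r = 16);
  translate([276, 16, 0]) cylinder(h = 363, r = 16);
  translate([16, 316, 0]) cylinder(h = 363, r = 16);
  translate([276, 316, 0]) cylinder(h = 363, r = 16);
}
translate([420, 1056, 0]) {
  translate([0, 0, 363]) cube([292, 332, 30]);
  translate([16, 16, 0]) cylinder(h = 363, r = 16);
  translate([276, 16, 0]) cylinder(h = 363, r = 16);
  translate([16, 316, 0]) cylinder(h = 363, r = 16);
  translate([276, 316, 0]) cylinder(h = 363, r = 16);
}
translate([-482, 267, 0]) {
  translate([0, 0, 363]) cube([292, 332, 30]);
  translate([16, 16, 0]) cylinder(h = 363, r = 16);
  translate([276, 16, 0]) cylinder(h = 363, r = 16);
  translate([16, 316, 0]) cylinder(h = 363, r = 16);
  translate([276, 316, 0]) cylinder(h = 363, r = 16);
}
translate([1322, 267, 0]) {
  translate([0, 0, 363]) cube([292, 332, 30]);
  translate([16, 16, 0]) cylinder(h = 363, r = 16);
  translate([276, 16, 0]) cylinder(h = 363, r = 16);
  translate([16, 316, 0]) cylinder(h = 363, r = 16);
  translate([276, 316, 0]) cylinder(h = 363, r = 16);
}
translate([0, 0, 707]) {
  cube([52, 23, 621]);
  translate([636, 0, 0]) cube([52, 23, 621]);
  translate([52, 0, 0]) cube([584, 23, 52]);
  translate([52, 0, 569]) cube([584, 23, 52]);
}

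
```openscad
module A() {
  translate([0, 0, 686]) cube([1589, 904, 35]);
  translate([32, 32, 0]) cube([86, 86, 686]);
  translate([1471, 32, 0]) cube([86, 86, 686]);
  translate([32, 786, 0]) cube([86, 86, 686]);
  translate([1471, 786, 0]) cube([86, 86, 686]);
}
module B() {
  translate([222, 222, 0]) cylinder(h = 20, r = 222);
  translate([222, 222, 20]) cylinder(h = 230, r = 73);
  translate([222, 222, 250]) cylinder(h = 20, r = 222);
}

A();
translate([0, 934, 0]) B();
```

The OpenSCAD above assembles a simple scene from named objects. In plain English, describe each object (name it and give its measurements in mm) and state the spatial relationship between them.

A is a rectangular dining table. The top is 1589×904×35 mm with its upper surface at z = 721 mm. It stands on four 86×86 mm square legs, each inset 32 mm from the nearest pair of top edges, running from the floor to the underside of the top.

B is a spool: two coaxial disc flanges of radius 222 mm and thickness 20 mm, joined by a core cylinder of radius 73 mm and height 230 mm. The lower flange rests on z = 0 and the three cylinders share a vertical axis.

The spool is on the floor beside the table on its +y side.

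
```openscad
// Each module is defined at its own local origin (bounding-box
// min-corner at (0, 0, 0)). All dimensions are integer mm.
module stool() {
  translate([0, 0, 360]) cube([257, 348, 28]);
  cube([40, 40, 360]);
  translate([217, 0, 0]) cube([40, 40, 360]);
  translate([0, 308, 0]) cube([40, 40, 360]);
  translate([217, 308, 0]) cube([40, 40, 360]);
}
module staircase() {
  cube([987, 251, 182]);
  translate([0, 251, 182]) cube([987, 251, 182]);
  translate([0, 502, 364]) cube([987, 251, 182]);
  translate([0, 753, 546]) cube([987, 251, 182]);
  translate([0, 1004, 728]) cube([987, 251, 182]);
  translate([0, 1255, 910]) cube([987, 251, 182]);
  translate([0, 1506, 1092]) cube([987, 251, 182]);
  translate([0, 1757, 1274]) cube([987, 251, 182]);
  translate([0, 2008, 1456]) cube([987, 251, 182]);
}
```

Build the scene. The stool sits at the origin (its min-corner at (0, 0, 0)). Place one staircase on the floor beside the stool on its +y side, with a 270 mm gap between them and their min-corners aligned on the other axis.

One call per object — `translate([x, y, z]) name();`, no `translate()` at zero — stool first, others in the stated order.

stool();
translate([0, 618, 0]) staircase();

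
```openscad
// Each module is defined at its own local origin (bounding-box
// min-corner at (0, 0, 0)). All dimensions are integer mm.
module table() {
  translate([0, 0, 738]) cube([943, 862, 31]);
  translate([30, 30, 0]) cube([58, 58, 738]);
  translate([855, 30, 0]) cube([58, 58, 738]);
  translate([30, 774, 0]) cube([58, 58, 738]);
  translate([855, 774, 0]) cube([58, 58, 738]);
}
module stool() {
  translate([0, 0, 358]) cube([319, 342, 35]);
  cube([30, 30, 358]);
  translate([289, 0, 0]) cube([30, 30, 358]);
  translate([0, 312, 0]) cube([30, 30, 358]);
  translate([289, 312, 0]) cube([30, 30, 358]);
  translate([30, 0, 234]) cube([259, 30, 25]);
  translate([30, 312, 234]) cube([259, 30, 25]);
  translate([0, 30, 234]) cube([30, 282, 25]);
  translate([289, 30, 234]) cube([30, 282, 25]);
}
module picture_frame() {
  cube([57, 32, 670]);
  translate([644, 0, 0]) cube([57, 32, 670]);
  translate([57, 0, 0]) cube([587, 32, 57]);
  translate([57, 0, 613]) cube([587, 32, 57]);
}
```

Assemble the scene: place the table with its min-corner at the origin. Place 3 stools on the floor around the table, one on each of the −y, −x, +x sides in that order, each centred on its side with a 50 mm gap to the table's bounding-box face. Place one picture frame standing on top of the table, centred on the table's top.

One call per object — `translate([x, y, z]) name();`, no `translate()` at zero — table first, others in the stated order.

table();
translate([312, -392, 0]) stool();
translate([-369, 260, 0]) stool();
translate([993, 260, 0]) stool();
translate([121, 415, 769]) picture_frame();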